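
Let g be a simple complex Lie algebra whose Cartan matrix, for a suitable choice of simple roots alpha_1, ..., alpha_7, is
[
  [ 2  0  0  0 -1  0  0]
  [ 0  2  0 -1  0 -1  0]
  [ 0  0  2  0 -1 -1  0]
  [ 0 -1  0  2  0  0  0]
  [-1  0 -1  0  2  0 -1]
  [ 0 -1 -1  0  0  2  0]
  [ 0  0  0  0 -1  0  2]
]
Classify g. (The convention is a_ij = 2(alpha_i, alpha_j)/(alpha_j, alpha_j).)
type D_7

The matrix has rank 7 with 2's on the diagonal. Reading the off-diagonal entries as Dynkin edges (a single edge where a_ij = a_ji = -1; a double or triple edge where a_ij * a_ji = 2 or 3), the diagram is a chain of 5 nodes with a fork of two nodes at one end (D_7). One simple-root ordering that puts it in standard form is (alpha_4, alpha_2, alpha_6, alpha_3, alpha_5, alpha_7, alpha_1). So the algebra is type D_7, i.e. so(14).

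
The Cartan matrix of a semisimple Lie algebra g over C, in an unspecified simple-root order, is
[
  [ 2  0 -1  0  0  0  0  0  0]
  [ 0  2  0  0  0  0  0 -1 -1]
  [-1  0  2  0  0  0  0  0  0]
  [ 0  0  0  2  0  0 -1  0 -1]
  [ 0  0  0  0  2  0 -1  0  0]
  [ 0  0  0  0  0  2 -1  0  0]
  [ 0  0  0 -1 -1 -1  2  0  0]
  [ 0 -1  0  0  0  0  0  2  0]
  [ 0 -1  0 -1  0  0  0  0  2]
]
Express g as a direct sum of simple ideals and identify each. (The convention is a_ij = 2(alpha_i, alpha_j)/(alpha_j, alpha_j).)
type A_2 ⊕ type D_7

The diagram associated to this matrix has two connected components: the simple roots {alpha_1, alpha_3} form a chain of 2 nodes with single edges (A_2), and {alpha_2, alpha_4, alpha_5, alpha_6, alpha_7, alpha_8, alpha_9} form a chain of 5 nodes with a fork of two nodes at one end (D_7). A semisimple Lie algebra decomposes uniquely as the direct sum of simple ideals, one per connected component of its Dynkin diagram, so g ≅ A_2 ⊕ D_7 (dimension 8 + 91 = 99).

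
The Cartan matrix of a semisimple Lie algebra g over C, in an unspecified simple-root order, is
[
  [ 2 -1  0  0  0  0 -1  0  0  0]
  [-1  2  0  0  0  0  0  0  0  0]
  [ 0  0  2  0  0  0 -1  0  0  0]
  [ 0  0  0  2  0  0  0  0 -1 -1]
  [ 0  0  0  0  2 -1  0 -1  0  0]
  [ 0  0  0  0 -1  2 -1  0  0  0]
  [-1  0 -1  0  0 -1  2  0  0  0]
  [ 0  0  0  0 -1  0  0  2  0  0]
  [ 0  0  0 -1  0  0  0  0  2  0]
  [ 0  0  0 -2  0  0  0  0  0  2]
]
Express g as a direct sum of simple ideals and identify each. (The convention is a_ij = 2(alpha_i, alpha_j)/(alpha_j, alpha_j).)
C3 + E7

The diagram associated to this matrix has two connected components: the simple roots {alpha_4, alpha_9, alpha_10} form a chain of 3 nodes with a double edge at one end; the terminal node there is the unique long simple root (C_3), and {alpha_1, alpha_2, alpha_3, alpha_5, alpha_6, alpha_7, alpha_8} form a chain of 6 nodes with one extra node attached to the third node from one end (E_7). A semisimple Lie algebra decomposes uniquely as the direct sum of simple ideals, one per connected component of its Dynkin diagram, so g ≅ C_3 ⊕ E_7 (dimension 21 + 133 = 154).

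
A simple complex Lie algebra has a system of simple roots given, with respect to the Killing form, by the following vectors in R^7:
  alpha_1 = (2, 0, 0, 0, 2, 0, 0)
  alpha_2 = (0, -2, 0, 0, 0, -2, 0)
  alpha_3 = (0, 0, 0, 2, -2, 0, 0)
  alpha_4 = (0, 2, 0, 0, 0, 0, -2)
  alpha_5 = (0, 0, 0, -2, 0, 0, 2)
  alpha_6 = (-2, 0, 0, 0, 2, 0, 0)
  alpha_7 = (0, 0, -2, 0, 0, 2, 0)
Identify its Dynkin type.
Compute the Cartan integers a_ij = 2(alpha_i, alpha_j)/(alpha_j, alpha_j); the resulting 7x7 Cartan matrix is
[[2, 0, -1, 0, 0, 0, 0], [0, 2, 0, -1, 0, 0, -1], [-1, 0, 2, 0, -1, -1, 0], [0, -1, 0, 2, -1, 0, 0], [0, 0, -1, -1, 2, 0, 0], [0, 0, -1, 0, 0, 2, 0], [0, -1, 0, 0, 0, 0, 2]].
All simple roots have the same length, so the diagram is simply laced. The associated Dynkin diagram is a chain of 5 nodes with a fork of two nodes at one end (D_7), so the type is D_7 (the algebra so(14)).

D7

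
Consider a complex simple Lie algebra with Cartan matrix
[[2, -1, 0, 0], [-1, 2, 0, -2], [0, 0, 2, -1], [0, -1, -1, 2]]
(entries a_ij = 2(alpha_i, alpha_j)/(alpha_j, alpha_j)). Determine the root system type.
type F_4

The matrix has rank 4 with 2's on the diagonal. Reading the off-diagonal entries as Dynkin edges (a single edge where a_ij = a_ji = -1; a double or triple edge where a_ij * a_ji = 2 or 3), the diagram is a chain of 4 nodes with a double edge between the middle two (F_4). One simple-root ordering that puts it in standard form is (alpha_1, alpha_2, alpha_4, alpha_3). So the algebra is type F_4.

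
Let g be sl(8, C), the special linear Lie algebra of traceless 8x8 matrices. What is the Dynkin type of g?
This is sl(8), which has dimension 8^2 - 1 = 63 and rank 8 - 1 = 7 (a Cartan subalgebra is the diagonal traceless matrices). In the classification of classical Lie algebras, the special linear algebra sl(n+1) has type A_n; here n = 7, so the Dynkin diagram is a chain of 7 nodes with single edges (A_7). Hence the type is A_7.

type A_7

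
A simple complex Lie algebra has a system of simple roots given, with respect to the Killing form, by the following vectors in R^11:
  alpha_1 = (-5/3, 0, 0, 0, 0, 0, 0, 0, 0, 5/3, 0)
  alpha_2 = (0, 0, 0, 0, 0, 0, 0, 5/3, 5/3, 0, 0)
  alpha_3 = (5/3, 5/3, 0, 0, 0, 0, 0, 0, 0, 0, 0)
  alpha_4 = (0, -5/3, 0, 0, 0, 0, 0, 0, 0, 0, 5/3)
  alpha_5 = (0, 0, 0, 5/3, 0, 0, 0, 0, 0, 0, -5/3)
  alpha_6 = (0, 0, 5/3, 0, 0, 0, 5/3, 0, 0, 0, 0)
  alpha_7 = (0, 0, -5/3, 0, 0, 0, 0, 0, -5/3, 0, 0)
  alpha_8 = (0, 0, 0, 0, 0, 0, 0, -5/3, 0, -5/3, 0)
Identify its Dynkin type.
A_8 (sl(9))

Compute the Cartan integers a_ij = 2(alpha_i, alpha_j)/(alpha_j, alpha_j); the resulting 8x8 Cartan matrix is
[[2, 0, -1, 0, 0, 0, 0, -1], [0, 2, 0, 0, 0, 0, -1, -1], [-1, 0, 2, -1, 0, 0, 0, 0], [0, 0, -1, 2, -1, 0, 0, 0], [0, 0, 0, -1, 2, 0, 0, 0], [0, 0, 0, 0, 0, 2, -1, 0], [0, -1, 0, 0, 0, -1, 2, 0], [-1, -1, 0, 0, 0, 0, 0, 2]].
All simple roots have the same length, so the diagram is simply laced. The associated Dynkin diagram is a chain of 8 nodes with single edges (A_8), so the type is A_8 (the algebra sl(9)).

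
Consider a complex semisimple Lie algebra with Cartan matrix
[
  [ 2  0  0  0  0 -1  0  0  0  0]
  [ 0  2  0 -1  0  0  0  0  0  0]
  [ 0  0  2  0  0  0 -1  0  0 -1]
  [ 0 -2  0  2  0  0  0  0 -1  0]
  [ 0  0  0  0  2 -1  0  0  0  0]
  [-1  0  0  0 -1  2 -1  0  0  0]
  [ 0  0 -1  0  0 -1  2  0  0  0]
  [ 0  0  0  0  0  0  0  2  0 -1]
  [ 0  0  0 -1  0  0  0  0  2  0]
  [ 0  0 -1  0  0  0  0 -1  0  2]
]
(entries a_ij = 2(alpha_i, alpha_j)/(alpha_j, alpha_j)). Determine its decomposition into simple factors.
The diagram associated to this matrix has two connected components: the simple roots {alpha_2, alpha_4, alpha_9} form a chain of 3 nodes with a double edge at one end; the terminal node there is the unique short simple root (B_3), and {alpha_1, alpha_3, alpha_5, alpha_6, alpha_7, alpha_8, alpha_10} form a chain of 5 nodes with a fork of two nodes at one end (D_7). A semisimple Lie algebra decomposes uniquely as the direct sum of simple ideals, one per connected component of its Dynkin diagram, so g ≅ B_3 ⊕ D_7 (dimension 21 + 91 = 112).

B_3 (so(7)) + D_7 (so(14))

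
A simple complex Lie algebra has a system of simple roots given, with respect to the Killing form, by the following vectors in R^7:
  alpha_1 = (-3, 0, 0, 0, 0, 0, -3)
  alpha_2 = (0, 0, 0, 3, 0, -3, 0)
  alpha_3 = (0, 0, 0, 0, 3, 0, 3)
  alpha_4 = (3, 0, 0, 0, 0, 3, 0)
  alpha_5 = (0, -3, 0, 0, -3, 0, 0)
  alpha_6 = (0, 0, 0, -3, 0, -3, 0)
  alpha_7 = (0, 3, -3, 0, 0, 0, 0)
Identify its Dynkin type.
Compute the Cartan integers a_ij = 2(alpha_i, alpha_j)/(alpha_j, alpha_j); the resulting 7x7 Cartan matrix is
[[2, 0, -1, -1, 0, 0, 0], [0, 2, 0, -1, 0, 0, 0], [-1, 0, 2, 0, -1, 0, 0], [-1, -1, 0, 2, 0, -1, 0], [0, 0, -1, 0, 2, 0, -1], [0, 0, 0, -1, 0, 2, 0], [0, 0, 0, 0, -1, 0, 2]].
All simple roots have the same length, so the diagram is simply laced. The associated Dynkin diagram is a chain of 5 nodes with a fork of two nodes at one end (D_7), so the type is D_7 (the algebra so(14)).

D_7 (so(14))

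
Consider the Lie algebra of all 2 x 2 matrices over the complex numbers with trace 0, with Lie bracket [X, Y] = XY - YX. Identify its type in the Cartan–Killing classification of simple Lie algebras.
This is sl(2), which has dimension 2^2 - 1 = 3 and rank 2 - 1 = 1 (a Cartan subalgebra is the diagonal traceless matrices). In the classification of classical Lie algebras, the special linear algebra sl(n+1) has type A_n; here n = 1, so the Dynkin diagram is a chain of 1 nodes with single edges (A_1). Hence the type is A_1.

A_1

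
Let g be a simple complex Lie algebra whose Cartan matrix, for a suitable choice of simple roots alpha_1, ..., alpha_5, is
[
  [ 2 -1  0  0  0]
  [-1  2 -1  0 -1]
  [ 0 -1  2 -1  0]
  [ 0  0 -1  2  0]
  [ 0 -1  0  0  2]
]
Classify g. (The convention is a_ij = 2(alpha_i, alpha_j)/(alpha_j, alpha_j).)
D_5 (so(10))

The matrix has rank 5 with 2's on the diagonal. Reading the off-diagonal entries as Dynkin edges (a single edge where a_ij = a_ji = -1; a double or triple edge where a_ij * a_ji = 2 or 3), the diagram is a chain of 3 nodes with a fork of two nodes at one end (D_5). One simple-root ordering that puts it in standard form is (alpha_4, alpha_3, alpha_2, alpha_5, alpha_1). So the algebra is type D_5, i.e. so(10).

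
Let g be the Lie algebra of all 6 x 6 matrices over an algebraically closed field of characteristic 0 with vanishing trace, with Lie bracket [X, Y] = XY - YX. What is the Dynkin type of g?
This is sl(6), which has dimension 6^2 - 1 = 35 and rank 6 - 1 = 5 (a Cartan subalgebra is the diagonal traceless matrices). In the classification of classical Lie algebras, the special linear algebra sl(n+1) has type A_n; here n = 5, so the Dynkin diagram is a chain of 5 nodes with single edges (A_5). Hence the type is A_5.

A5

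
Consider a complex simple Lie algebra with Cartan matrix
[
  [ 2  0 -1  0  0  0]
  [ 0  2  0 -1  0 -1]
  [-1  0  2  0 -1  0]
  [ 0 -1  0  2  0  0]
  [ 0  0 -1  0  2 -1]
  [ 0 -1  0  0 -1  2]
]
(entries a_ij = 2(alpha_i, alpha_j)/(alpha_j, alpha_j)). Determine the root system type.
The matrix has rank 6 with 2's on the diagonal. Reading the off-diagonal entries as Dynkin edges (a single edge where a_ij = a_ji = -1; a double or triple edge where a_ij * a_ji = 2 or 3), the diagram is a chain of 6 nodes with single edges (A_6). One simple-root ordering that puts it in standard form is (alpha_4, alpha_2, alpha_6, alpha_5, alpha_3, alpha_1). So the algebra is type A_6, i.e. sl(7).

A_6 (sl(7))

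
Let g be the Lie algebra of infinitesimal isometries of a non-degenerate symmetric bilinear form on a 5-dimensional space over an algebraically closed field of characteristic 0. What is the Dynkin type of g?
This is so(5) with 5 odd, which has dimension 5(5-1)/2 = 10 and rank (5-1)/2 = 2. In the classification of classical Lie algebras, the orthogonal algebra so(2n+1) in an odd number of variables has type B_n; here n = 2, so the Dynkin diagram is a chain of 2 nodes with a double edge at one end; the terminal node there is the unique short simple root (B_2). Hence the type is B_2.

B2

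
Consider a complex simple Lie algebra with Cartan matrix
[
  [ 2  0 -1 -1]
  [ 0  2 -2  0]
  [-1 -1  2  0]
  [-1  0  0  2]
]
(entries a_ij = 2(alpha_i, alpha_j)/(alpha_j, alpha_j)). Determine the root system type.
C_4 (sp(8))

The matrix has rank 4 with 2's on the diagonal. Reading the off-diagonal entries as Dynkin edges (a single edge where a_ij = a_ji = -1; a double or triple edge where a_ij * a_ji = 2 or 3), the diagram is a chain of 4 nodes with a double edge at one end; the terminal node there is the unique long simple root (C_4). One simple-root ordering that puts it in standard form is (alpha_4, alpha_1, alpha_3, alpha_2). So the algebra is type C_4, i.e. sp(8).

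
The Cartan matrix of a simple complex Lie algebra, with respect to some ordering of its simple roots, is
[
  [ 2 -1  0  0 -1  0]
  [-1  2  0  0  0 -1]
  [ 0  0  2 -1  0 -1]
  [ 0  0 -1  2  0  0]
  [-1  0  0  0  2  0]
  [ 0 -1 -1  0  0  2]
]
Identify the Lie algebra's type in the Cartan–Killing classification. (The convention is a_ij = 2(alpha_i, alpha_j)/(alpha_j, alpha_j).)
The matrix has rank 6 with 2's on the diagonal. Reading the off-diagonal entries as Dynkin edges (a single edge where a_ij = a_ji = -1; a double or triple edge where a_ij * a_ji = 2 or 3), the diagram is a chain of 6 nodes with single edges (A_6). One simple-root ordering that puts it in standard form is (alpha_5, alpha_1, alpha_2, alpha_6, alpha_3, alpha_4). So the algebra is type A_6, i.e. sl(7).

A_6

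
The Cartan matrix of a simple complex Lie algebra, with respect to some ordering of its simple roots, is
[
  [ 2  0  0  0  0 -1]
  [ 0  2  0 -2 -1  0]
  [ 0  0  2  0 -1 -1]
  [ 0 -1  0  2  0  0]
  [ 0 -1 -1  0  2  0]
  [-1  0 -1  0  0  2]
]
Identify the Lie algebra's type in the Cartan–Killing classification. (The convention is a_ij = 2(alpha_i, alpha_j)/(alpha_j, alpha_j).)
The matrix has rank 6 with 2's on the diagonal. Reading the off-diagonal entries as Dynkin edges (a single edge where a_ij = a_ji = -1; a double or triple edge where a_ij * a_ji = 2 or 3), the diagram is a chain of 6 nodes with a double edge at one end; the terminal node there is the unique short simple root (B_6). One simple-root ordering that puts it in standard form is (alpha_1, alpha_6, alpha_3, alpha_5, alpha_2, alpha_4). So the algebra is type B_6, i.e. so(13).

B6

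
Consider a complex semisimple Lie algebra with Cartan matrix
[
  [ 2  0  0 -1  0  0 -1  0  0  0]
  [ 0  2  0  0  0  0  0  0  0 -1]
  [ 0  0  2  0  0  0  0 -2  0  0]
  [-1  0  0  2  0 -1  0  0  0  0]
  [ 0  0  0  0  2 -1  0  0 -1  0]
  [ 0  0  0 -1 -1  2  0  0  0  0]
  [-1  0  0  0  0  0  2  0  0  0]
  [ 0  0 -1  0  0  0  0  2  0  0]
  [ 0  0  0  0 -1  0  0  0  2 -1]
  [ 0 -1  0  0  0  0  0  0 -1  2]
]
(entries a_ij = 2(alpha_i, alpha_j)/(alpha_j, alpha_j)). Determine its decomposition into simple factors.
A_8 (sl(9)) + B_2 (so(5))

The diagram associated to this matrix has two connected components: the simple roots {alpha_1, alpha_2, alpha_4, alpha_5, alpha_6, alpha_7, alpha_9, alpha_10} form a chain of 8 nodes with single edges (A_8), and {alpha_3, alpha_8} form a chain of 2 nodes with a double edge at one end; the terminal node there is the unique short simple root (B_2). A semisimple Lie algebra decomposes uniquely as the direct sum of simple ideals, one per connected component of its Dynkin diagram, so g ≅ A_8 ⊕ B_2 (dimension 80 + 10 = 90).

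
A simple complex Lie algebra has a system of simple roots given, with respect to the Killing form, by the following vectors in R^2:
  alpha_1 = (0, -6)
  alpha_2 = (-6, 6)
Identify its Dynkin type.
Compute the Cartan integers a_ij = 2(alpha_i, alpha_j)/(alpha_j, alpha_j); the resulting 2x2 Cartan matrix is
[[2, -1], [-2, 2]].
The roots have two lengths (squared-length ratio 2:1); the short ones are alpha_{1}. The associated Dynkin diagram is a chain of 2 nodes with a double edge at one end; the terminal node there is the unique short simple root (B_2), so the type is B_2 (the algebra so(5)).

type B_2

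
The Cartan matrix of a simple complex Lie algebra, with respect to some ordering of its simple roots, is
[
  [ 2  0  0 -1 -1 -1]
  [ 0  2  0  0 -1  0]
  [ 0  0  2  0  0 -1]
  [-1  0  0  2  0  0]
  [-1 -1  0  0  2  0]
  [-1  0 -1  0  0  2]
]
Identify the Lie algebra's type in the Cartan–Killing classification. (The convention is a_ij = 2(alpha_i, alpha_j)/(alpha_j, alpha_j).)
The matrix has rank 6 with 2's on the diagonal. Reading the off-diagonal entries as Dynkin edges (a single edge where a_ij = a_ji = -1; a double or triple edge where a_ij * a_ji = 2 or 3), the diagram is a chain of 5 nodes with one extra node attached to the third node from one end (E_6). One simple-root ordering that puts it in standard form is (alpha_2, alpha_4, alpha_5, alpha_1, alpha_6, alpha_3). So the algebra is type E_6.

E_6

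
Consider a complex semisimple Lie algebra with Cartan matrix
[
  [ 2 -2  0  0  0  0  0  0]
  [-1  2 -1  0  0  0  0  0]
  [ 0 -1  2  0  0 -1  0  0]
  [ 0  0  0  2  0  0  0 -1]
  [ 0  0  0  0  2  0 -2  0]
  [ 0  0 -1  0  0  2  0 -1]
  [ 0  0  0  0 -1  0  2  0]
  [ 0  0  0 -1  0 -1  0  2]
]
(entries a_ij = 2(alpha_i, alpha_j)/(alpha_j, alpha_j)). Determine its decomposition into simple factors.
The diagram associated to this matrix has two connected components: the simple roots {alpha_5, alpha_7} form a chain of 2 nodes with a double edge at one end; the terminal node there is the unique short simple root (B_2), and {alpha_1, alpha_2, alpha_3, alpha_4, alpha_6, alpha_8} form a chain of 6 nodes with a double edge at one end; the terminal node there is the unique long simple root (C_6). A semisimple Lie algebra decomposes uniquely as the direct sum of simple ideals, one per connected component of its Dynkin diagram, so g ≅ B_2 ⊕ C_6 (dimension 10 + 78 = 88).

B2 ⊕ C6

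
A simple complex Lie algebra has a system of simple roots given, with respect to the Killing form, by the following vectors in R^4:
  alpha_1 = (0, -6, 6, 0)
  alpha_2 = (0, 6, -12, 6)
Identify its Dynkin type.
G_2

Compute the Cartan integers a_ij = 2(alpha_i, alpha_j)/(alpha_j, alpha_j); the resulting 2x2 Cartan matrix is
[[2, -1], [-3, 2]].
The roots have two lengths (squared-length ratio 3:1); the short ones are alpha_{1}. The associated Dynkin diagram is two nodes joined by a triple edge (G_2), so the type is G_2.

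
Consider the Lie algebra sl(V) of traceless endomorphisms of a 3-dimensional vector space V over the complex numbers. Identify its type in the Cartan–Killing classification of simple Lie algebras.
type A_2

This is sl(3), which has dimension 3^2 - 1 = 8 and rank 3 - 1 = 2 (a Cartan subalgebra is the diagonal traceless matrices). In the classification of classical Lie algebras, the special linear algebra sl(n+1) has type A_n; here n = 2, so the Dynkin diagram is a chain of 2 nodes with single edges (A_2). Hence the type is A_2.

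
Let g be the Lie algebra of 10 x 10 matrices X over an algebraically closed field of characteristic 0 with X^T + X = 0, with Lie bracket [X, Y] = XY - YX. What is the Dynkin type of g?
D5

This is so(10) with 10 even, which has dimension 10(10-1)/2 = 45 and rank 10/2 = 5. In the classification of classical Lie algebras, the orthogonal algebra so(2n) in an even number of variables has type D_n; here n = 5, so the Dynkin diagram is a chain of 3 nodes with a fork of two nodes at one end (D_5). Hence the type is D_5.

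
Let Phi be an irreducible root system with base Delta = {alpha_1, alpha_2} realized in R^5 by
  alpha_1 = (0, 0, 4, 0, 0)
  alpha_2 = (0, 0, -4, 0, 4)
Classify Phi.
Compute the Cartan integers a_ij = 2(alpha_i, alpha_j)/(alpha_j, alpha_j); the resulting 2x2 Cartan matrix is
[[2, -1], [-2, 2]].
The roots have two lengths (squared-length ratio 2:1); the short ones are alpha_{1}. The associated Dynkin diagram is a chain of 2 nodes with a double edge at one end; the terminal node there is the unique short simple root (B_2), so the type is B_2 (the algebra so(5)).

type B_2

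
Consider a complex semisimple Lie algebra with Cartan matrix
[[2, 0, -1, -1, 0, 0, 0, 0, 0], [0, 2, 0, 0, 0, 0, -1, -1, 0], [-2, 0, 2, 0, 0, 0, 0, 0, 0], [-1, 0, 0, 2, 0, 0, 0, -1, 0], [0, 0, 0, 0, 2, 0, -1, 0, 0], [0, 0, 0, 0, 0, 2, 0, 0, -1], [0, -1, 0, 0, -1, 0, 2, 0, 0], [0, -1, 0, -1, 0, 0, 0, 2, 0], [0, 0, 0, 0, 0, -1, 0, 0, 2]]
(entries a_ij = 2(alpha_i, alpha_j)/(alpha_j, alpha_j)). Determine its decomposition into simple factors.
A_2 ⊕ C_7

The diagram associated to this matrix has two connected components: the simple roots {alpha_6, alpha_9} form a chain of 2 nodes with single edges (A_2), and {alpha_1, alpha_2, alpha_3, alpha_4, alpha_5, alpha_7, alpha_8} form a chain of 7 nodes with a double edge at one end; the terminal node there is the unique long simple root (C_7). A semisimple Lie algebra decomposes uniquely as the direct sum of simple ideals, one per connected component of its Dynkin diagram, so g ≅ A_2 ⊕ C_7 (dimension 8 + 105 = 113).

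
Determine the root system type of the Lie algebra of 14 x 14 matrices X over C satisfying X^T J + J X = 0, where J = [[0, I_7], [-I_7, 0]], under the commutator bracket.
C_7 (sp(14))

This is sp(14), which has dimension 14(14+1)/2 = 105 and rank 14/2 = 7. In the classification of classical Lie algebras, the symplectic algebra sp(2n) has type C_n; here n = 7, so the Dynkin diagram is a chain of 7 nodes with a double edge at one end; the terminal node there is the unique long simple root (C_7). Hence the type is C_7.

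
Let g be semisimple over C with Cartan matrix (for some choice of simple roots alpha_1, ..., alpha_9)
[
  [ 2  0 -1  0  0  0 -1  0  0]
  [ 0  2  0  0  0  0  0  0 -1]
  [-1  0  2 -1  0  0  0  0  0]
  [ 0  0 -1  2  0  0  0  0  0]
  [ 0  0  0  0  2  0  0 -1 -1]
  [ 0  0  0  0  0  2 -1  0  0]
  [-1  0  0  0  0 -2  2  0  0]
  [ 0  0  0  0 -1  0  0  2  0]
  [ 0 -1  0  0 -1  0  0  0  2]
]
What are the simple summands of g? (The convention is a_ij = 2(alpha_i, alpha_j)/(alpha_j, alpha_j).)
A_4 + B_5

The diagram associated to this matrix has two connected components: the simple roots {alpha_2, alpha_5, alpha_8, alpha_9} form a chain of 4 nodes with single edges (A_4), and {alpha_1, alpha_3, alpha_4, alpha_6, alpha_7} form a chain of 5 nodes with a double edge at one end; the terminal node there is the unique short simple root (B_5). A semisimple Lie algebra decomposes uniquely as the direct sum of simple ideals, one per connected component of its Dynkin diagram, so g ≅ A_4 ⊕ B_5 (dimension 24 + 55 = 79).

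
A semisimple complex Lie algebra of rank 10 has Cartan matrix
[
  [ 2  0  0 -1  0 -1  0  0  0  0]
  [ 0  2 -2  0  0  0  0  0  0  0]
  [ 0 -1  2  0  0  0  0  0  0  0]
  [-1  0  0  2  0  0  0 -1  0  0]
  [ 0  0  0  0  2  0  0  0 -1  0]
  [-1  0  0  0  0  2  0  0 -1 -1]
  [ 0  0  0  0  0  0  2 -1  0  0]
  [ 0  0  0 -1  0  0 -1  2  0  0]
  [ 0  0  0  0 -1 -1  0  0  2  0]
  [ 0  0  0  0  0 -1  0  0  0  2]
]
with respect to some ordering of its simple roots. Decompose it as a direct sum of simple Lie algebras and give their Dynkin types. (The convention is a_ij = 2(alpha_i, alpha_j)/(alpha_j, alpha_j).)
The diagram associated to this matrix has two connected components: the simple roots {alpha_2, alpha_3} form a chain of 2 nodes with a double edge at one end; the terminal node there is the unique short simple root (B_2), and {alpha_1, alpha_4, alpha_5, alpha_6, alpha_7, alpha_8, alpha_9, alpha_10} form a chain of 7 nodes with one extra node attached to the third node from one end (E_8). A semisimple Lie algebra decomposes uniquely as the direct sum of simple ideals, one per connected component of its Dynkin diagram, so g ≅ B_2 ⊕ E_8 (dimension 10 + 248 = 258).

B_2 + E_8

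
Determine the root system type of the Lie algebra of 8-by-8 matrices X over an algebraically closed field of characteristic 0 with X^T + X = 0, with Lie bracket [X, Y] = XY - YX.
This is so(8) with 8 even, which has dimension 8(8-1)/2 = 28 and rank 8/2 = 4. In the classification of classical Lie algebras, the orthogonal algebra so(2n) in an even number of variables has type D_n; here n = 4, so the Dynkin diagram is a chain of 2 nodes with a fork of two nodes at one end (D_4). Hence the type is D_4.

D_4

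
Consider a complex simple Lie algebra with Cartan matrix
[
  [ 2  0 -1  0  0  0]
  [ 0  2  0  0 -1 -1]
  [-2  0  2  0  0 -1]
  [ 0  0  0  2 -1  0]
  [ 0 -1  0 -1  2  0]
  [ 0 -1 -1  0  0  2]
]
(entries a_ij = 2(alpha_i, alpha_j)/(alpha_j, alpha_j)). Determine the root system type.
The matrix has rank 6 with 2's on the diagonal. Reading the off-diagonal entries as Dynkin edges (a single edge where a_ij = a_ji = -1; a double or triple edge where a_ij * a_ji = 2 or 3), the diagram is a chain of 6 nodes with a double edge at one end; the terminal node there is the unique short simple root (B_6). One simple-root ordering that puts it in standard form is (alpha_4, alpha_5, alpha_2, alpha_6, alpha_3, alpha_1). So the algebra is type B_6, i.e. so(13).

B6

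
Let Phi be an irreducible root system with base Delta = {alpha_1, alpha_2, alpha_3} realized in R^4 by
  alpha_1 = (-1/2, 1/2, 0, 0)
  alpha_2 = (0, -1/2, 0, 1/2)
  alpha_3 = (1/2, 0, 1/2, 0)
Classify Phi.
Compute the Cartan integers a_ij = 2(alpha_i, alpha_j)/(alpha_j, alpha_j); the resulting 3x3 Cartan matrix is
[[2, -1, -1], [-1, 2, 0], [-1, 0, 2]].
All simple roots have the same length, so the diagram is simply laced. The associated Dynkin diagram is a chain of 3 nodes with single edges (A_3), so the type is A_3 (the algebra sl(4)).

A_3 (sl(4))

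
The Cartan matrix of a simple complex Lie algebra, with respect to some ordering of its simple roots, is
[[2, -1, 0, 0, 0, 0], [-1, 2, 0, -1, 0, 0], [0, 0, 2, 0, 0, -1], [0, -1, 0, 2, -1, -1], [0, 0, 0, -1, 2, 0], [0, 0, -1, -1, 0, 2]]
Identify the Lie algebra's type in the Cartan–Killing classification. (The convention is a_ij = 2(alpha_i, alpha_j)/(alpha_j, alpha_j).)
type E_6

The matrix has rank 6 with 2's on the diagonal. Reading the off-diagonal entries as Dynkin edges (a single edge where a_ij = a_ji = -1; a double or triple edge where a_ij * a_ji = 2 or 3), the diagram is a chain of 5 nodes with one extra node attached to the third node from one end (E_6). One simple-root ordering that puts it in standard form is (alpha_3, alpha_5, alpha_6, alpha_4, alpha_2, alpha_1). So the algebra is type E_6.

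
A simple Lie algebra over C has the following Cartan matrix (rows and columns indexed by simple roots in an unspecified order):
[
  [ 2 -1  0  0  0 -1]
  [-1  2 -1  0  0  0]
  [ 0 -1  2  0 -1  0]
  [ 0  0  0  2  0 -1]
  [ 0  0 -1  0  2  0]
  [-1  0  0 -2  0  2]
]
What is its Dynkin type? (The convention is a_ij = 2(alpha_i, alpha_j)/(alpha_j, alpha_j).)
The matrix has rank 6 with 2's on the diagonal. Reading the off-diagonal entries as Dynkin edges (a single edge where a_ij = a_ji = -1; a double or triple edge where a_ij * a_ji = 2 or 3), the diagram is a chain of 6 nodes with a double edge at one end; the terminal node there is the unique short simple root (B_6). One simple-root ordering that puts it in standard form is (alpha_5, alpha_3, alpha_2, alpha_1, alpha_6, alpha_4). So the algebra is type B_6, i.e. so(13).

type B_6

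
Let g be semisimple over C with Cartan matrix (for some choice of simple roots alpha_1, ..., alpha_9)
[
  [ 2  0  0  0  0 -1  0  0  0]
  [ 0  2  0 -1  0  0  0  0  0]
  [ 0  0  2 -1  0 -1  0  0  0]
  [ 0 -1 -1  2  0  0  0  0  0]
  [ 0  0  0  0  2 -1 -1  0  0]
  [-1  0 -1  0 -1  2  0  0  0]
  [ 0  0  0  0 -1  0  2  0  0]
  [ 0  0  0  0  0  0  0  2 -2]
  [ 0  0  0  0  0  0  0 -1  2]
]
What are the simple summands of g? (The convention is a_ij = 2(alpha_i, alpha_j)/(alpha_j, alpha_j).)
The diagram associated to this matrix has two connected components: the simple roots {alpha_8, alpha_9} form a chain of 2 nodes with a double edge at one end; the terminal node there is the unique short simple root (B_2), and {alpha_1, alpha_2, alpha_3, alpha_4, alpha_5, alpha_6, alpha_7} form a chain of 6 nodes with one extra node attached to the third node from one end (E_7). A semisimple Lie algebra decomposes uniquely as the direct sum of simple ideals, one per connected component of its Dynkin diagram, so g ≅ B_2 ⊕ E_7 (dimension 10 + 133 = 143).

B_2 + E_7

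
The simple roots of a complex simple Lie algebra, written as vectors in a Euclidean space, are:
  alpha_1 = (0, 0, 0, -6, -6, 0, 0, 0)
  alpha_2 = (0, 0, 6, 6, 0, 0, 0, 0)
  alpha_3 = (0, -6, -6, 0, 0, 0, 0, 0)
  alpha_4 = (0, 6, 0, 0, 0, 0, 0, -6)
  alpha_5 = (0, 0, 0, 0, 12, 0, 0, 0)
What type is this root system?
C_5 (sp(10))

Compute the Cartan integers a_ij = 2(alpha_i, alpha_j)/(alpha_j, alpha_j); the resulting 5x5 Cartan matrix is
[[2, -1, 0, 0, -1], [-1, 2, -1, 0, 0], [0, -1, 2, -1, 0], [0, 0, -1, 2, 0], [-2, 0, 0, 0, 2]].
The roots have two lengths (squared-length ratio 2:1); the short ones are alpha_{1,2,3,4}. The associated Dynkin diagram is a chain of 5 nodes with a double edge at one end; the terminal node there is the unique long simple root (C_5), so the type is C_5 (the algebra sp(10)).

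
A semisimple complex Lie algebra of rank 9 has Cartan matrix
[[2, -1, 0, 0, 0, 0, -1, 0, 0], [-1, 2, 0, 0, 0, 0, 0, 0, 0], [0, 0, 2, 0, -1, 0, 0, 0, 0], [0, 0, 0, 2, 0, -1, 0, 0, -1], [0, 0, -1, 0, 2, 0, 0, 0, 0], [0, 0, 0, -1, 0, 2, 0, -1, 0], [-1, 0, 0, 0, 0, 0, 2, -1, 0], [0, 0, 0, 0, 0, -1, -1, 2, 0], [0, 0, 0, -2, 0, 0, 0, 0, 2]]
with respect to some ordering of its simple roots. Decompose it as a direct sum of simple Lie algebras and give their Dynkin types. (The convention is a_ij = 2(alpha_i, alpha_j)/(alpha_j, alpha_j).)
The diagram associated to this matrix has two connected components: the simple roots {alpha_3, alpha_5} form a chain of 2 nodes with single edges (A_2), and {alpha_1, alpha_2, alpha_4, alpha_6, alpha_7, alpha_8, alpha_9} form a chain of 7 nodes with a double edge at one end; the terminal node there is the unique long simple root (C_7). A semisimple Lie algebra decomposes uniquely as the direct sum of simple ideals, one per connected component of its Dynkin diagram, so g ≅ A_2 ⊕ C_7 (dimension 8 + 105 = 113).

type A_2 + type C_7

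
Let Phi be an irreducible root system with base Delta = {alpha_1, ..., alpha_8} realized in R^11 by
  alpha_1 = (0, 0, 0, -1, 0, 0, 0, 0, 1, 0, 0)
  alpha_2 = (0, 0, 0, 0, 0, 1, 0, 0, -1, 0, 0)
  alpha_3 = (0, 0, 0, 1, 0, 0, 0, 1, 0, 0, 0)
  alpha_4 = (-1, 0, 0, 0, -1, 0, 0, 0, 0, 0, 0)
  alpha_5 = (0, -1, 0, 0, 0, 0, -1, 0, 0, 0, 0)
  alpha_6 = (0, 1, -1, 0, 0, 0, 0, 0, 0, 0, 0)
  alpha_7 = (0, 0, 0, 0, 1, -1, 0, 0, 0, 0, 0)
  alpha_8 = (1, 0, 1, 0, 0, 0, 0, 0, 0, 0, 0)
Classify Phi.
Compute the Cartan integers a_ij = 2(alpha_i, alpha_j)/(alpha_j, alpha_j); the resulting 8x8 Cartan matrix is
[[2, -1, -1, 0, 0, 0, 0, 0], [-1, 2, 0, 0, 0, 0, -1, 0], [-1, 0, 2, 0, 0, 0, 0, 0], [0, 0, 0, 2, 0, 0, -1, -1], [0, 0, 0, 0, 2, -1, 0, 0], [0, 0, 0, 0, -1, 2, 0, -1], [0, -1, 0, -1, 0, 0, 2, 0], [0, 0, 0, -1, 0, -1, 0, 2]].
All simple roots have the same length, so the diagram is simply laced. The associated Dynkin diagram is a chain of 8 nodes with single edges (A_8), so the type is A_8 (the algebra sl(9)).

A_8 (sl(9))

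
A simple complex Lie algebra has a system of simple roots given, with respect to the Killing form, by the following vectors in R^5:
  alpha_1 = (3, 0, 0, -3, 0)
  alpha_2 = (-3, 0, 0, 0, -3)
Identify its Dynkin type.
Compute the Cartan integers a_ij = 2(alpha_i, alpha_j)/(alpha_j, alpha_j); the resulting 2x2 Cartan matrix is
[[2, -1], [-1, 2]].
All simple roots have the same length, so the diagram is simply laced. The associated Dynkin diagram is a chain of 2 nodes with single edges (A_2), so the type is A_2 (the algebra sl(3)).

A_2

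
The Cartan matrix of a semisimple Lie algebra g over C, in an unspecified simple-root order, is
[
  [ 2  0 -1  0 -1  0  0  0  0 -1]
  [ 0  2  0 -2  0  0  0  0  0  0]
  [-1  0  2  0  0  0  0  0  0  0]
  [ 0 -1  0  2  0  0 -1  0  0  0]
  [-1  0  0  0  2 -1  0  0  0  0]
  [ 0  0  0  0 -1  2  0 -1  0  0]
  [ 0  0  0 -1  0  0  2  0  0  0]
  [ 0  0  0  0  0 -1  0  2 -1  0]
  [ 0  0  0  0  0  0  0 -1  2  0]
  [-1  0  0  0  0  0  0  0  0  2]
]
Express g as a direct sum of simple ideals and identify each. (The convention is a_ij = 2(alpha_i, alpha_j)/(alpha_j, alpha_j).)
type C_3 + type D_7

The diagram associated to this matrix has two connected components: the simple roots {alpha_2, alpha_4, alpha_7} form a chain of 3 nodes with a double edge at one end; the terminal node there is the unique long simple root (C_3), and {alpha_1, alpha_3, alpha_5, alpha_6, alpha_8, alpha_9, alpha_10} form a chain of 5 nodes with a fork of two nodes at one end (D_7). A semisimple Lie algebra decomposes uniquely as the direct sum of simple ideals, one per connected component of its Dynkin diagram, so g ≅ C_3 ⊕ D_7 (dimension 21 + 91 = 112).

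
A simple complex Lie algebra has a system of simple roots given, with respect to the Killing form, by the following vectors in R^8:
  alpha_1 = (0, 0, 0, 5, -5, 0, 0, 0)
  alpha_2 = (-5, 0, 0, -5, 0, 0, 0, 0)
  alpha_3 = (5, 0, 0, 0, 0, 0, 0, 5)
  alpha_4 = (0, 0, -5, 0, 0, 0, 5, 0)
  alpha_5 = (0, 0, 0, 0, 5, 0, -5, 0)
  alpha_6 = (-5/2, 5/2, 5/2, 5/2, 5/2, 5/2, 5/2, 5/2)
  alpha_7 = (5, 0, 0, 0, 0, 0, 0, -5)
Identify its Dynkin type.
Compute the Cartan integers a_ij = 2(alpha_i, alpha_j)/(alpha_j, alpha_j); the resulting 7x7 Cartan matrix is
[[2, -1, 0, 0, -1, 0, 0], [-1, 2, -1, 0, 0, 0, -1], [0, -1, 2, 0, 0, 0, 0], [0, 0, 0, 2, -1, 0, 0], [-1, 0, 0, -1, 2, 0, 0], [0, 0, 0, 0, 0, 2, -1], [0, -1, 0, 0, 0, -1, 2]].
All simple roots have the same length, so the diagram is simply laced. The associated Dynkin diagram is a chain of 6 nodes with one extra node attached to the third node from one end (E_7), so the type is E_7.

E_7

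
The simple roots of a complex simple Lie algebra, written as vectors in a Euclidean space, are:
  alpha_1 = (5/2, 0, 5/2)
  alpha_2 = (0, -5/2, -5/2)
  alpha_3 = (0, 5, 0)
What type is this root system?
Compute the Cartan integers a_ij = 2(alpha_i, alpha_j)/(alpha_j, alpha_j); the resulting 3x3 Cartan matrix is
[[2, -1, 0], [-1, 2, -1], [0, -2, 2]].
The roots have two lengths (squared-length ratio 2:1); the short ones are alpha_{1,2}. The associated Dynkin diagram is a chain of 3 nodes with a double edge at one end; the terminal node there is the unique long simple root (C_3), so the type is C_3 (the algebra sp(6)).

C_3 (sp(6))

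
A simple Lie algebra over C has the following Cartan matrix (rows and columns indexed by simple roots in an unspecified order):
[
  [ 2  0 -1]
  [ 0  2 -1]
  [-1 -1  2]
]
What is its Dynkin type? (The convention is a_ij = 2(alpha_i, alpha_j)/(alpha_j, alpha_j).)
A_3 (sl(4))

The matrix has rank 3 with 2's on the diagonal. Reading the off-diagonal entries as Dynkin edges (a single edge where a_ij = a_ji = -1; a double or triple edge where a_ij * a_ji = 2 or 3), the diagram is a chain of 3 nodes with single edges (A_3). One simple-root ordering that puts it in standard form is (alpha_2, alpha_3, alpha_1). So the algebra is type A_3, i.e. sl(4).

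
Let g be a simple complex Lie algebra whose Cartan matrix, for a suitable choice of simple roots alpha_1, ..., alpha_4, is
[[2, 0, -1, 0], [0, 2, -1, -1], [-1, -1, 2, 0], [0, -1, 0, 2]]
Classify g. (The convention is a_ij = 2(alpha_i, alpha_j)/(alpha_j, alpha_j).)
A_4 (sl(5))

The matrix has rank 4 with 2's on the diagonal. Reading the off-diagonal entries as Dynkin edges (a single edge where a_ij = a_ji = -1; a double or triple edge where a_ij * a_ji = 2 or 3), the diagram is a chain of 4 nodes with single edges (A_4). One simple-root ordering that puts it in standard form is (alpha_1, alpha_3, alpha_2, alpha_4). So the algebra is type A_4, i.e. sl(5).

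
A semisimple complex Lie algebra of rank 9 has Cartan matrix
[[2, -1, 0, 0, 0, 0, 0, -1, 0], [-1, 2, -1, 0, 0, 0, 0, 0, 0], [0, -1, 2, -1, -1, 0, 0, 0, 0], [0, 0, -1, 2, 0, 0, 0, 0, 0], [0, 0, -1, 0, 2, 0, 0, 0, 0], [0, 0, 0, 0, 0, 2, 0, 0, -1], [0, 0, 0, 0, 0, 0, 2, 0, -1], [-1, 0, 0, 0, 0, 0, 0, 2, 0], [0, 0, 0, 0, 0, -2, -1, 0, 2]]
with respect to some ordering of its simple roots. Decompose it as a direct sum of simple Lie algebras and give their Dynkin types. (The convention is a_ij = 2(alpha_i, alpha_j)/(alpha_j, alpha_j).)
The diagram associated to this matrix has two connected components: the simple roots {alpha_6, alpha_7, alpha_9} form a chain of 3 nodes with a double edge at one end; the terminal node there is the unique short simple root (B_3), and {alpha_1, alpha_2, alpha_3, alpha_4, alpha_5, alpha_8} form a chain of 4 nodes with a fork of two nodes at one end (D_6). A semisimple Lie algebra decomposes uniquely as the direct sum of simple ideals, one per connected component of its Dynkin diagram, so g ≅ B_3 ⊕ D_6 (dimension 21 + 66 = 87).

B_3 ⊕ D_6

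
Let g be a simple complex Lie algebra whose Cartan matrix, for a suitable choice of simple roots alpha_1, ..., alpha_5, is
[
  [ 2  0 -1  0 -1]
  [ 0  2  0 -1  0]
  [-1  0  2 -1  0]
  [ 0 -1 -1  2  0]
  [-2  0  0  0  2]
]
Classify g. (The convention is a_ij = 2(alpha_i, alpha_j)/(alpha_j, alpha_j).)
The matrix has rank 5 with 2's on the diagonal. Reading the off-diagonal entries as Dynkin edges (a single edge where a_ij = a_ji = -1; a double or triple edge where a_ij * a_ji = 2 or 3), the diagram is a chain of 5 nodes with a double edge at one end; the terminal node there is the unique long simple root (C_5). One simple-root ordering that puts it in standard form is (alpha_2, alpha_4, alpha_3, alpha_1, alpha_5). So the algebra is type C_5, i.e. sp(10).

C_5 (sp(10))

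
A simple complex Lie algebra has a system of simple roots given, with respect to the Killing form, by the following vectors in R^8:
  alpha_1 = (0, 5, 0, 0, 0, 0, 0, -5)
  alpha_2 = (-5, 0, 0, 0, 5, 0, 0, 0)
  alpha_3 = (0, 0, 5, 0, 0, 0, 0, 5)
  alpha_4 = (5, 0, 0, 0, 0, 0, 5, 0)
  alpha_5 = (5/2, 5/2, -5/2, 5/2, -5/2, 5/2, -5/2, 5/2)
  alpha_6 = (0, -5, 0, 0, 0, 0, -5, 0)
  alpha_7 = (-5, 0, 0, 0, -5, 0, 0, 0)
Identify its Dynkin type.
E7

Compute the Cartan integers a_ij = 2(alpha_i, alpha_j)/(alpha_j, alpha_j); the resulting 7x7 Cartan matrix is
[[2, 0, -1, 0, 0, -1, 0], [0, 2, 0, -1, -1, 0, 0], [-1, 0, 2, 0, 0, 0, 0], [0, -1, 0, 2, 0, -1, -1], [0, -1, 0, 0, 2, 0, 0], [-1, 0, 0, -1, 0, 2, 0], [0, 0, 0, -1, 0, 0, 2]].
All simple roots have the same length, so the diagram is simply laced. The associated Dynkin diagram is a chain of 6 nodes with one extra node attached to the third node from one end (E_7), so the type is E_7.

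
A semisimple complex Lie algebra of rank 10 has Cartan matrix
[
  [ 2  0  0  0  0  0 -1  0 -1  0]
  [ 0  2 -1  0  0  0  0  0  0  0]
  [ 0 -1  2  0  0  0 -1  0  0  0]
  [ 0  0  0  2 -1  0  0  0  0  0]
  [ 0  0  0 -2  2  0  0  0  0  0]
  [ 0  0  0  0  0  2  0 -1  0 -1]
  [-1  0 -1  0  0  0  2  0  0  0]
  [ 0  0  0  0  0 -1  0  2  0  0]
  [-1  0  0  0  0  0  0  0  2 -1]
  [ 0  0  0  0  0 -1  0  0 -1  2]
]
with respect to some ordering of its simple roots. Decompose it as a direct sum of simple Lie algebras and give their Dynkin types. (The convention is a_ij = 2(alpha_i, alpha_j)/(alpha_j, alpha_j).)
A8 + B2

The diagram associated to this matrix has two connected components: the simple roots {alpha_1, alpha_2, alpha_3, alpha_6, alpha_7, alpha_8, alpha_9, alpha_10} form a chain of 8 nodes with single edges (A_8), and {alpha_4, alpha_5} form a chain of 2 nodes with a double edge at one end; the terminal node there is the unique short simple root (B_2). A semisimple Lie algebra decomposes uniquely as the direct sum of simple ideals, one per connected component of its Dynkin diagram, so g ≅ A_8 ⊕ B_2 (dimension 80 + 10 = 90).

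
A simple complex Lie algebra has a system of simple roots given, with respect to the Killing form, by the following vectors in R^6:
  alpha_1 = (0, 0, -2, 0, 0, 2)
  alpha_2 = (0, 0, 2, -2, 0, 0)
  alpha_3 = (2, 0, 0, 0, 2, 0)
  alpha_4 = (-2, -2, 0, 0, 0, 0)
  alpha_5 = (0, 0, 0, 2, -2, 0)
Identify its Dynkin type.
Compute the Cartan integers a_ij = 2(alpha_i, alpha_j)/(alpha_j, alpha_j); the resulting 5x5 Cartan matrix is
[[2, -1, 0, 0, 0], [-1, 2, 0, 0, -1], [0, 0, 2, -1, -1], [0, 0, -1, 2, 0], [0, -1, -1, 0, 2]].
All simple roots have the same length, so the diagram is simply laced. The associated Dynkin diagram is a chain of 5 nodes with single edges (A_5), so the type is A_5 (the algebra sl(6)).

A_5 (sl(6))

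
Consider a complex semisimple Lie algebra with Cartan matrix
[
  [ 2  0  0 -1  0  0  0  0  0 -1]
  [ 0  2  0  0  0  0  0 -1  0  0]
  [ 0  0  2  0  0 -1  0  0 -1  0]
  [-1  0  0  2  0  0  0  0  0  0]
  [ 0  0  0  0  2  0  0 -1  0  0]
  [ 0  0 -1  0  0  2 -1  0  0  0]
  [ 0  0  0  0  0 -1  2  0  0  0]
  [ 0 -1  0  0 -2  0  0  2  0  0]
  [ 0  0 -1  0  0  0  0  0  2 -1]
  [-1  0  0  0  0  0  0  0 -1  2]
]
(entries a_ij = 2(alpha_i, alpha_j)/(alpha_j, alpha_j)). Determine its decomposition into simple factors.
A_7 ⊕ B_3

The diagram associated to this matrix has two connected components: the simple roots {alpha_1, alpha_3, alpha_4, alpha_6, alpha_7, alpha_9, alpha_10} form a chain of 7 nodes with single edges (A_7), and {alpha_2, alpha_5, alpha_8} form a chain of 3 nodes with a double edge at one end; the terminal node there is the unique short simple root (B_3). A semisimple Lie algebra decomposes uniquely as the direct sum of simple ideals, one per connected component of its Dynkin diagram, so g ≅ A_7 ⊕ B_3 (dimension 63 + 21 = 84).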